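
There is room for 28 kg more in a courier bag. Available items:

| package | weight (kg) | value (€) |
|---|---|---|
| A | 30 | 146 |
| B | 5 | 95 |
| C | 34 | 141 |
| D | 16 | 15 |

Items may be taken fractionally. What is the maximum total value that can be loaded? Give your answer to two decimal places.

Ratios (sorted): B 19.00, A 4.87, C 4.15, D 0.94
take B (5 @ 95); take 23/30 of A → 111.93. Capacity used 28/28.
Total value = 206.93

206.93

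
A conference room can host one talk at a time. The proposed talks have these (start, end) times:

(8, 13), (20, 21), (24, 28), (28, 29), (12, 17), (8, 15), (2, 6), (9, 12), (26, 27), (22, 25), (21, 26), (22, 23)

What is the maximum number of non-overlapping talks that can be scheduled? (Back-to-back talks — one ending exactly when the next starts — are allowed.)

Sort by end time and greedily take each interval whose start is ≥ the last chosen end.
Sorted by end: (2,6)  (9,12)  (8,13)  (8,15)  (12,17)  (20,21)  (22,23)  (22,25)  (21,26)  (26,27)  (24,28)  (28,29)
take (2,6); take (9,12); take (12,17); take (20,21); take (22,23); skip (22,25); take (26,27); take (28,29).
Selected 7 talks.

7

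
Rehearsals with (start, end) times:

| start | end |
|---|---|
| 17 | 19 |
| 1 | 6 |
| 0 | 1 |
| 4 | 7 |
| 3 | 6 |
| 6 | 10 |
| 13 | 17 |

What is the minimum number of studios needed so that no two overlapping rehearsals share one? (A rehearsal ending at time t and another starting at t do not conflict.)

Count concurrent intervals with a sweep; the peak is the room count.
Events (time:±→running): 0:+→1 1:-→0 1:+→1 3:+→2 4:+→3 … peak 3.

3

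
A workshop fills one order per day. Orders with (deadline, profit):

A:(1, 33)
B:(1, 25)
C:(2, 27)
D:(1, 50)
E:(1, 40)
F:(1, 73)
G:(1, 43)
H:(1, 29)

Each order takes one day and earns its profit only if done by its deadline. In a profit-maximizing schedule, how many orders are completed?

Profit order: F=73 D=50 G=43 E=40 A=33 H=29 C=27 B=25
Assign: F→slot 1, D skipped, G skipped, E skipped, A skipped, H skipped, C→slot 2, B skipped.
Slots: [1:F] [2:C]
2 of 8 scheduled.

2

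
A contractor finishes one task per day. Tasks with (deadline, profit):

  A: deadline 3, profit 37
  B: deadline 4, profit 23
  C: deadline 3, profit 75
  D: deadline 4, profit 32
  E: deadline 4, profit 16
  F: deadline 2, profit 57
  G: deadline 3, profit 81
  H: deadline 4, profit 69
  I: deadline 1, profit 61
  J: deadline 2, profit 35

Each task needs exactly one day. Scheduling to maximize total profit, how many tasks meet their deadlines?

By profit: G(d3,81), C(d3,75), H(d4,69), I(d1,61), F(d2,57), A(d3,37), J(d2,35), D(d4,32), B(d4,23), E(d4,16)
G→slot 3; C→slot 2; H→slot 4; I→slot 1; F skipped; A skipped; J skipped; D skipped; B skipped; E skipped.
4 of 10 scheduled.

4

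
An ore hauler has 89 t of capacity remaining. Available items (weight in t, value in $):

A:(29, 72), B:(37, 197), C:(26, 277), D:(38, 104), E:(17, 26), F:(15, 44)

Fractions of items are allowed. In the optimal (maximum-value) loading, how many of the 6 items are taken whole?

3

Sort by value per unit weight and fill in that order.
Order: C (277/26=10.65) > B (197/37=5.32) > F (44/15=2.93) > D (104/38=2.74) > A (72/29=2.48) > E (26/17=1.53)
Fill: take C (26 @ 277) → take B (37 @ 197) → take F (15 @ 44) → take 11/38 of D → 30.11; 89/89 used.
3 item(s) taken whole; one partial (take 11/38 of D).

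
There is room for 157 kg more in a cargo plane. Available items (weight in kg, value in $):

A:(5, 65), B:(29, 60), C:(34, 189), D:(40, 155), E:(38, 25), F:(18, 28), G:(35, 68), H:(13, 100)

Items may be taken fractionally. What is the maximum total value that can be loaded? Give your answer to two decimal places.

638.56

Order: A (65/5=13.00) > H (100/13=7.69) > C (189/34=5.56) > D (155/40=3.88) > B (60/29=2.07) > G (68/35=1.94) > F (28/18=1.56) > E (25/38=0.66)
Fill: take A (5 @ 65) → take H (13 @ 100) → take C (34 @ 189) → take D (40 @ 155) → take B (29 @ 60) → take G (35 @ 68) → take 1/18 of F → 1.56; 157/157 used.
Total value = 638.56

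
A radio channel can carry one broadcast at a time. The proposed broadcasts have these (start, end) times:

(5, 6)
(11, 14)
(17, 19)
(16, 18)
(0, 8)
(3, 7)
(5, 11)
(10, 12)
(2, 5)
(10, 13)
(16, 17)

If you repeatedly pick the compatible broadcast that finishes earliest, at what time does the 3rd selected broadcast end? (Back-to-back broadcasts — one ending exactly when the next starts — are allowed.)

12

Greedy by earliest finish: after sorting by end time, pick each interval compatible with the last pick.
Sorted by end: (2,5)  (5,6)  (3,7)  (0,8)  (5,11)  (10,12)  (10,13)  (11,14)  (16,17)  (16,18)  (17,19)
take (2,5); take (5,6); skip (0,8); skip (5,11); take (10,12); take (16,17); skip (16,18); take (17,19).
Selected: (2,5) (5,6) (10,12) (16,17) (17,19)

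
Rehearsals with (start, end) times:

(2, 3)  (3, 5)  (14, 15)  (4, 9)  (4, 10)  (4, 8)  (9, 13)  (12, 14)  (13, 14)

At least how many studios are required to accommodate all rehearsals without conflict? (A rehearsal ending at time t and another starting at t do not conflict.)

The answer is the maximum number of intervals overlapping at any instant.
starts: [2, 3, 4, 4, 4, 9, 12, 13, 14]
ends:   [3, 5, 8, 9, 10, 13, 14, 14, 15]
s2→1 e3→0 s3→1 s4→2 s4→3 s4→4  — peak 4.

4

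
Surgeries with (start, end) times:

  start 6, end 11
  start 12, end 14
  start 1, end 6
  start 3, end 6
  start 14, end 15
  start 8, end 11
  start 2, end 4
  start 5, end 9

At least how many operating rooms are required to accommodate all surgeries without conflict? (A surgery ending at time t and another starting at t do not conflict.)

The answer is the maximum number of intervals overlapping at any instant.
Events (time:±→running): 1:+→1 2:+→2 3:+→3 … peak 3.

3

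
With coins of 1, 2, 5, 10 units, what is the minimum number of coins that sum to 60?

Greedy: take as many of the largest coin as possible, then repeat with the remainder.
60 = 6×10
Total coins = 6 = 6

6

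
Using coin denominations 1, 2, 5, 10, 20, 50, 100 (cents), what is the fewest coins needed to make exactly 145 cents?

Greedy: take as many of the largest coin as possible, then repeat with the remainder.
145 = 1×100 + 2×20 + 1×5
Total coins = 1 + 2 + 1 = 4

4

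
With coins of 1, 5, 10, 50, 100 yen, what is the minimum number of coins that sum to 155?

Use the largest denomination that fits, subtract, and repeat.
155 − 1×100→55 − 1×50→5 − 1×5→0
Total coins = 1 + 1 + 1 = 3

3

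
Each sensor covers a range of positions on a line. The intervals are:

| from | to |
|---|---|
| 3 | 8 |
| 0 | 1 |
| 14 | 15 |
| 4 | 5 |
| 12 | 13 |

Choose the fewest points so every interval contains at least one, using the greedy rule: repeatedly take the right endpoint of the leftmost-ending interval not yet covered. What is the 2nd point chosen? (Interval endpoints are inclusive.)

5

Sort by right endpoint; whenever an interval is uncovered, place a point at its right end.
Sorted: [0,1] [4,5] [3,8] [12,13] [14,15]
{[0,1]} hit by 1; {[4,5],[3,8]} hit by 5; {[12,13]} hit by 13; {[14,15]} hit by 15.
Points: 1, 5, 13, 15 (4 total).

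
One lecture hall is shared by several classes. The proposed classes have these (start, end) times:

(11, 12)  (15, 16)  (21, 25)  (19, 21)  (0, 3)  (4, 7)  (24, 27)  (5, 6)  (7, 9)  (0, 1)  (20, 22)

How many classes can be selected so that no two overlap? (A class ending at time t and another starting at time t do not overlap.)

7

By end time: (0,1), (0,3), (5,6), (4,7), (7,9), (11,12), (15,16), (19,21), (20,22), (21,25), (24,27).
Pick (0,1); next start ≥ 1 → (5,6); next start ≥ 6 → (7,9); next start ≥ 9 → (11,12); next start ≥ 12 → (15,16); next start ≥ 16 → (19,21); next start ≥ 21 → (21,25).
Selected 7 classes.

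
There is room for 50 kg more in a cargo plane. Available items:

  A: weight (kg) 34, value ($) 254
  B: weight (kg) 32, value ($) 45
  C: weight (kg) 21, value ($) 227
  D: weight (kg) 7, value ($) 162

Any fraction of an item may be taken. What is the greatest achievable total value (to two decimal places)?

553.35

Sort by value per unit weight and fill in that order.
Order: D (162/7=23.14) > C (227/21=10.81) > A (254/34=7.47) > B (45/32=1.41)
Fill: take D (7 @ 162) → take C (21 @ 227) → take 22/34 of A → 164.35; 50/50 used.
Total value = 553.35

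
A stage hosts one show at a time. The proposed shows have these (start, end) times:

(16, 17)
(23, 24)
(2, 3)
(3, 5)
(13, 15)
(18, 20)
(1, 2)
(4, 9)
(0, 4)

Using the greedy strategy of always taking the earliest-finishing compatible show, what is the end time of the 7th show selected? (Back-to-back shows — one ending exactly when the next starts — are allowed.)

24

Sort by end time and greedily take each interval whose start is ≥ the last chosen end.
By end time: (1,2), (2,3), (0,4), (3,5), (4,9), (13,15), (16,17), (18,20), (23,24).
Pick (1,2); next start ≥ 2 → (2,3); next start ≥ 3 → (3,5); next start ≥ 5 → (13,15); next start ≥ 15 → (16,17); next start ≥ 17 → (18,20); next start ≥ 20 → (23,24).
Selected: (1,2) (2,3) (3,5) (13,15) (16,17) (18,20) (23,24)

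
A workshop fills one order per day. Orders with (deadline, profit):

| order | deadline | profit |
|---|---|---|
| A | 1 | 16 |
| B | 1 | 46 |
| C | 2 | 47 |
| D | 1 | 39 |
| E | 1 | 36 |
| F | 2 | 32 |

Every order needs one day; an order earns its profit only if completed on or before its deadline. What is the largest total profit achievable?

By profit: C(d2,47), B(d1,46), D(d1,39), E(d1,36), F(d2,32), A(d1,16)
C→slot 2; B→slot 1; D skipped; E skipped; F skipped; A skipped.
Profit = 46 + 47 = 93

93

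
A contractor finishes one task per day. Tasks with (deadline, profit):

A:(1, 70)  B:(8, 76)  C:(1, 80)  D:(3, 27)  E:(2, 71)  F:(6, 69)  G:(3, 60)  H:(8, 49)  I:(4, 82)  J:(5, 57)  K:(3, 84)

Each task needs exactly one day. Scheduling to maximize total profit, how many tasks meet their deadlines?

8

Sort by profit descending; place each in the latest free slot ≤ its deadline.
By profit: K(d3,84), I(d4,82), C(d1,80), B(d8,76), E(d2,71), A(d1,70), F(d6,69), G(d3,60), J(d5,57), H(d8,49), D(d3,27)
K→slot 3; I→slot 4; C→slot 1; B→slot 8; E→slot 2; A skipped; F→slot 6; G skipped; J→slot 5; H→slot 7; D skipped.
8 of 11 scheduled.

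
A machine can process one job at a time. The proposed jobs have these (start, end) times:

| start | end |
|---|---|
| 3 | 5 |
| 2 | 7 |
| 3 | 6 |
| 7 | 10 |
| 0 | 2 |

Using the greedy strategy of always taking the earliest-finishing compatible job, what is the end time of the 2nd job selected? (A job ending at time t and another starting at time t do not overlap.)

5

Sort by end time and greedily take each interval whose start is ≥ the last chosen end.
Sorted by end: (0,2)  (3,5)  (3,6)  (2,7)  (7,10)
take (0,2); take (3,5); take (7,10).
Selected: (0,2) (3,5) (7,10)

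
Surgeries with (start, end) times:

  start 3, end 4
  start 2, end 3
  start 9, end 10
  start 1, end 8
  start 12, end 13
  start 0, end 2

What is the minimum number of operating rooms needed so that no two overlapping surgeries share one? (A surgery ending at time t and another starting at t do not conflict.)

2

starts: [0, 1, 2, 3, 9, 12]
ends:   [2, 3, 4, 8, 10, 13]
s0→1 s1→2  — peak 2.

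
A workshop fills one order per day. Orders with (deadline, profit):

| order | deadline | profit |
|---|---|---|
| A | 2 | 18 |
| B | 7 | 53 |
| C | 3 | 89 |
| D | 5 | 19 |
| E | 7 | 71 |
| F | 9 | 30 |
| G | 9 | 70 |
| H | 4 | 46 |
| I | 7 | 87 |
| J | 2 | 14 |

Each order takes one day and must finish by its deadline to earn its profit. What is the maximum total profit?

483

By profit: C(d3,89), I(d7,87), E(d7,71), G(d9,70), B(d7,53), H(d4,46), F(d9,30), D(d5,19), A(d2,18), J(d2,14)
C→slot 3; I→slot 7; E→slot 6; G→slot 9; B→slot 5; H→slot 4; F→slot 8; D→slot 2; A→slot 1; J skipped.
Profit = 18 + 19 + 89 + 46 + 53 + 71 + 87 + 30 + 70 = 483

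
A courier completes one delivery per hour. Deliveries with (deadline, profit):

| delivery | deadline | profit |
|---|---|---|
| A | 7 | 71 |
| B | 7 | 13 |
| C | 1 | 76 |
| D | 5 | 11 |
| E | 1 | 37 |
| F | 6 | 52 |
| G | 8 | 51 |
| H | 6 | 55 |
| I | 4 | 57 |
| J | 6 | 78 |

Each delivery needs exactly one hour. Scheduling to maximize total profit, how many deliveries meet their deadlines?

8

By profit: J(d6,78), C(d1,76), A(d7,71), I(d4,57), H(d6,55), F(d6,52), G(d8,51), E(d1,37), B(d7,13), D(d5,11)
J→slot 6; C→slot 1; A→slot 7; I→slot 4; H→slot 5; F→slot 3; G→slot 8; E skipped; B→slot 2; D skipped.
8 of 10 scheduled.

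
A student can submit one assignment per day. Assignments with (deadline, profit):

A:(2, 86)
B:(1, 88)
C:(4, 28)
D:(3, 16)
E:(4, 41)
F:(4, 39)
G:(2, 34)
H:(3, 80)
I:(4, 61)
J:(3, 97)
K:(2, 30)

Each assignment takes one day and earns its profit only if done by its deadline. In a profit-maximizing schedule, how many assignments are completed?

4

By profit: J(d3,97), B(d1,88), A(d2,86), H(d3,80), I(d4,61), E(d4,41), F(d4,39), G(d2,34), K(d2,30), C(d4,28), D(d3,16)
J→slot 3; B→slot 1; A→slot 2; H skipped; I→slot 4; E skipped; F skipped; G skipped; K skipped; C skipped; D skipped.
4 of 11 scheduled.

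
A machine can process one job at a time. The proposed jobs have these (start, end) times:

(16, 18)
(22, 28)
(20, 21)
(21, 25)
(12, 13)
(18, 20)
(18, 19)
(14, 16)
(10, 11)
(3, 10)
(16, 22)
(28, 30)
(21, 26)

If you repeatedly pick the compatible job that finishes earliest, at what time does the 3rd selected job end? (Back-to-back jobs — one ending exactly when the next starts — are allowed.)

Order by finish time; keep every interval that doesn't clash with the previous kept one.
Sorted by end: (3,10)  (10,11)  (12,13)  (14,16)  (16,18)  (18,19)  (18,20)  (20,21)  (16,22)  (21,25)  (21,26)  (22,28)  (28,30)
take (3,10); take (10,11); take (12,13); take (14,16); take (16,18); take (18,19); take (20,21); skip (16,22); take (21,25); take (28,30).
Selected: (3,10) (10,11) (12,13) (14,16) (16,18) (18,19) (20,21) (21,25) (28,30)

13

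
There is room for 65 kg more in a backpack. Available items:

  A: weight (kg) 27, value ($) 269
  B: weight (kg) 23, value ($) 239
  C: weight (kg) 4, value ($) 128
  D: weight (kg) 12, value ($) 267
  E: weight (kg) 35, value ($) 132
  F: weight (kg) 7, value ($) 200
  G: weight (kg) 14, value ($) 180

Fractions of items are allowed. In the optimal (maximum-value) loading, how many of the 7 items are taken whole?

Ratios (sorted): C 32.00, F 28.57, D 22.25, G 12.86, B 10.39, A 9.96, E 3.77
take C (4 @ 128); take F (7 @ 200); take D (12 @ 267); take G (14 @ 180); take B (23 @ 239); take 5/27 of A → 49.81. Capacity used 65/65.
5 item(s) taken whole; one partial (take 5/27 of A).

5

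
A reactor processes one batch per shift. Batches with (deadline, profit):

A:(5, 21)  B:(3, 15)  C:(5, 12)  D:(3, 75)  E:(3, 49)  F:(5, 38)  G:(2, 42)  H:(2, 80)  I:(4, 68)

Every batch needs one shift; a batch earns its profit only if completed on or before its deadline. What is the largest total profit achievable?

Sort by profit descending; place each in the latest free slot ≤ its deadline.
By profit: H(d2,80), D(d3,75), I(d4,68), E(d3,49), G(d2,42), F(d5,38), A(d5,21), B(d3,15), C(d5,12)
H→slot 2; D→slot 3; I→slot 4; E→slot 1; G skipped; F→slot 5; A skipped; B skipped; C skipped.
Profit = 49 + 80 + 75 + 68 + 38 = 310

310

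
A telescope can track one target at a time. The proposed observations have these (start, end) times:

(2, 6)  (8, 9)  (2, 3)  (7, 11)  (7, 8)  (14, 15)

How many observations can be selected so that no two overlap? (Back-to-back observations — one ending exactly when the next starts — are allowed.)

4

Sort by end time and greedily take each interval whose start is ≥ the last chosen end.
Sorted by end: (2,3)  (2,6)  (7,8)  (8,9)  (7,11)  (14,15)
take (2,3); take (7,8); take (8,9); take (14,15).
Selected 4 observations.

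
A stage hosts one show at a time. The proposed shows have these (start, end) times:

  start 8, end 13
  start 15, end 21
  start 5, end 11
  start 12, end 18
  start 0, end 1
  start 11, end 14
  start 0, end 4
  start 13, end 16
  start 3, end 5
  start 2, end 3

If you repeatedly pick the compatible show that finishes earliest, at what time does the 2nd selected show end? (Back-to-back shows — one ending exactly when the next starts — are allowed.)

By end time: (0,1), (2,3), (0,4), (3,5), (5,11), (8,13), (11,14), (13,16), (12,18), (15,21).
Pick (0,1); next start ≥ 1 → (2,3); next start ≥ 3 → (3,5); next start ≥ 5 → (5,11); next start ≥ 11 → (11,14); next start ≥ 14 → (15,21).
Selected: (0,1) (2,3) (3,5) (5,11) (11,14) (15,21)

3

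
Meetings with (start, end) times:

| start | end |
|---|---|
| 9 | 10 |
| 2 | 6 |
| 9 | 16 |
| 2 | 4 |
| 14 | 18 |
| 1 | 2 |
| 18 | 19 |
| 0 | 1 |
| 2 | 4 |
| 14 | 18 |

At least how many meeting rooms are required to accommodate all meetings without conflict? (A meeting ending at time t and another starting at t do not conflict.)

Count concurrent intervals with a sweep; the peak is the room count.
starts: [0, 1, 2, 2, 2, 9, 9, 14, 14, 18]
ends:   [1, 2, 4, 4, 6, 10, 16, 18, 18, 19]
s0→1 e1→0 s1→1 e2→0 s2→1 s2→2 s2→3  — peak 3.

3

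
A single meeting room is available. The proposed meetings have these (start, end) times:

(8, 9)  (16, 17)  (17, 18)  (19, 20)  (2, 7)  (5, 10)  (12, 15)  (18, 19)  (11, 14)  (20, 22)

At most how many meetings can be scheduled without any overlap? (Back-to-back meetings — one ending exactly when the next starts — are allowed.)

Greedy by earliest finish: after sorting by end time, pick each interval compatible with the last pick.
By end time: (2,7), (8,9), (5,10), (11,14), (12,15), (16,17), (17,18), (18,19), (19,20), (20,22).
Pick (2,7); next start ≥ 7 → (8,9); next start ≥ 9 → (11,14); next start ≥ 14 → (16,17); next start ≥ 17 → (17,18); next start ≥ 18 → (18,19); next start ≥ 19 → (19,20); next start ≥ 20 → (20,22).
Selected 8 meetings.

8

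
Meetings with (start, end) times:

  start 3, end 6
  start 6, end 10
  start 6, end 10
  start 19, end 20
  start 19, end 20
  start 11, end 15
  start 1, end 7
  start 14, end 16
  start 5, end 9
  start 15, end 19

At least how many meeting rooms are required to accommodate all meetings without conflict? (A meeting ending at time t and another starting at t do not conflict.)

4

The answer is the maximum number of intervals overlapping at any instant.
Events (time:±→running): 1:+→1 3:+→2 5:+→3 6:-→2 6:+→3 6:+→4 … peak 4.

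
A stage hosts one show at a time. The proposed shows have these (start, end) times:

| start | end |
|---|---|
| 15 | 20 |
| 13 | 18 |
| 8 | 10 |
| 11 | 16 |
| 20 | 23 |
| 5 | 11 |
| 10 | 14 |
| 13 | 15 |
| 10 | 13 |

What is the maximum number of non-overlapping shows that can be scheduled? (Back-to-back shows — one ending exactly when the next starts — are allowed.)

5

By end time: (8,10), (5,11), (10,13), (10,14), (13,15), (11,16), (13,18), (15,20), (20,23).
Pick (8,10); next start ≥ 10 → (10,13); next start ≥ 13 → (13,15); next start ≥ 15 → (15,20); next start ≥ 20 → (20,23).
Selected 5 shows.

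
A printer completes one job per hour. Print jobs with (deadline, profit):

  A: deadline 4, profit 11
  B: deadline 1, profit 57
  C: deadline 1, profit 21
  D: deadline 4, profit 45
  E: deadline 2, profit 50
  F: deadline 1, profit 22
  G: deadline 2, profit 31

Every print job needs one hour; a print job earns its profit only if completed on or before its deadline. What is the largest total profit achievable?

Sort by profit descending; place each in the latest free slot ≤ its deadline.
By profit: B(d1,57), E(d2,50), D(d4,45), G(d2,31), F(d1,22), C(d1,21), A(d4,11)
B→slot 1; E→slot 2; D→slot 4; G skipped; F skipped; C skipped; A→slot 3.
Profit = 57 + 50 + 11 + 45 = 163

163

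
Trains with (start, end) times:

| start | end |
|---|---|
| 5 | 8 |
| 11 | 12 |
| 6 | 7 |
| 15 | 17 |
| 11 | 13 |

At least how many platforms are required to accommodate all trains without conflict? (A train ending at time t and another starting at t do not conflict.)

2

The answer is the maximum number of intervals overlapping at any instant.
Events (time:±→running): 5:+→1 6:+→2 … peak 2.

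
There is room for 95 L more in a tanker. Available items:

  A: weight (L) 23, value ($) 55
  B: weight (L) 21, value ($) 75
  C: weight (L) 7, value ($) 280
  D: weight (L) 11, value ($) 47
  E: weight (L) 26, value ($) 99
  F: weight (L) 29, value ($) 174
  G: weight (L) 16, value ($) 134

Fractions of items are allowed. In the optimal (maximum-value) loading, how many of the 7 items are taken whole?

Order: C (280/7=40.00) > G (134/16=8.38) > F (174/29=6.00) > D (47/11=4.27) > E (99/26=3.81) > B (75/21=3.57) > A (55/23=2.39)
Fill: take C (7 @ 280) → take G (16 @ 134) → take F (29 @ 174) → take D (11 @ 47) → take E (26 @ 99) → take 6/21 of B → 21.43; 95/95 used.
5 item(s) taken whole; one partial (take 6/21 of B).

5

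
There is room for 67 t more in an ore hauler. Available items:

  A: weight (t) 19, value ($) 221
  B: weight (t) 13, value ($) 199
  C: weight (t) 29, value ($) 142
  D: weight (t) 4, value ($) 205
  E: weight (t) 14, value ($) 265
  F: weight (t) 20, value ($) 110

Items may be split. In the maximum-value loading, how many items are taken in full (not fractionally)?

4

Sort by value per unit weight and fill in that order.
Ratios (sorted): D 51.25, E 18.93, B 15.31, A 11.63, F 5.50, C 4.90
take D (4 @ 205); take E (14 @ 265); take B (13 @ 199); take A (19 @ 221); take 17/20 of F → 93.50. Capacity used 67/67.
4 item(s) taken whole; one partial (take 17/20 of F).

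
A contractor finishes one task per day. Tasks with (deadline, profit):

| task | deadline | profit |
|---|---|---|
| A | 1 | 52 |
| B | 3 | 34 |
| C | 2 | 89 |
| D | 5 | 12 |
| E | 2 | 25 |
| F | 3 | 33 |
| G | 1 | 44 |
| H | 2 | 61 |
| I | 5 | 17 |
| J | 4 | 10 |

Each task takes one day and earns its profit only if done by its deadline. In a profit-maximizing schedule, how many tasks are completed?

5

Sort by profit descending; place each in the latest free slot ≤ its deadline.
Profit order: C=89 H=61 A=52 G=44 B=34 F=33 E=25 I=17 D=12 J=10
Assign: C→slot 2, H→slot 1, A skipped, G skipped, B→slot 3, F skipped, E skipped, I→slot 5, D→slot 4, J skipped.
Slots: [1:H] [2:C] [3:B] [4:D] [5:I]
5 of 10 scheduled.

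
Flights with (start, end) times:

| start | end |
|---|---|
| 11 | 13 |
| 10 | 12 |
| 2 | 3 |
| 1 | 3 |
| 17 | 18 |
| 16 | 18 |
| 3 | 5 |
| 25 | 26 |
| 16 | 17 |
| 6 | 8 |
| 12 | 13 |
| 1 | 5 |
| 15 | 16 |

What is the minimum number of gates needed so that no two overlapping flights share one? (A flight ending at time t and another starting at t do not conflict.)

3

Count concurrent intervals with a sweep; the peak is the room count.
starts: [1, 1, 2, 3, 6, 10, 11, 12, 15, 16, 16, 17, 25]
ends:   [3, 3, 5, 5, 8, 12, 13, 13, 16, 17, 18, 18, 26]
s1→1 s1→2 s2→3  — peak 3.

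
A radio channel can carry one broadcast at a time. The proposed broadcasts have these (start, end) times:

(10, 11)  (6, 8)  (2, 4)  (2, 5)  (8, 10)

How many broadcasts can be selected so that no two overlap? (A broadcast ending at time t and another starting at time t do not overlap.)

4

Sort by end time and greedily take each interval whose start is ≥ the last chosen end.
By end time: (2,4), (2,5), (6,8), (8,10), (10,11).
Pick (2,4); next start ≥ 4 → (6,8); next start ≥ 8 → (8,10); next start ≥ 10 → (10,11).
Selected 4 broadcasts.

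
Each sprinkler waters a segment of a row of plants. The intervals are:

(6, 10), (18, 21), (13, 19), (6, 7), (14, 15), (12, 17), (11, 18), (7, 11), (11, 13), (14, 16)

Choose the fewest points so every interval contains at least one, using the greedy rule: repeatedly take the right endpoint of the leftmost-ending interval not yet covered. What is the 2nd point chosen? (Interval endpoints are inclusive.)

13

Process intervals by earliest right end; each time one isn't hit yet, stab at its right endpoint.
Sorted: [6,7] [6,10] [7,11] [11,13] [14,15] [14,16] [12,17] [11,18] [13,19] [18,21]
{[6,7],[6,10],[7,11]} hit by 7; {[11,13]} hit by 13; {[14,15],[14,16],[12,17],[11,18],[13,19]} hit by 15; {[18,21]} hit by 21.
Points: 7, 13, 15, 21 (4 total).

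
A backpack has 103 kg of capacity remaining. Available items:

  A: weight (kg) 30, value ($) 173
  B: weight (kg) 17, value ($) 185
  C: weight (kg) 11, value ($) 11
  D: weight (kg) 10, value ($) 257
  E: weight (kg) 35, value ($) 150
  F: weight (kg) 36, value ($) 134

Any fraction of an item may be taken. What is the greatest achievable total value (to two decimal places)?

805.94

Order: D (257/10=25.70) > B (185/17=10.88) > A (173/30=5.77) > E (150/35=4.29) > F (134/36=3.72) > C (11/11=1.00)
Fill: take D (10 @ 257) → take B (17 @ 185) → take A (30 @ 173) → take E (35 @ 150) → take 11/36 of F → 40.94; 103/103 used.
Total value = 805.94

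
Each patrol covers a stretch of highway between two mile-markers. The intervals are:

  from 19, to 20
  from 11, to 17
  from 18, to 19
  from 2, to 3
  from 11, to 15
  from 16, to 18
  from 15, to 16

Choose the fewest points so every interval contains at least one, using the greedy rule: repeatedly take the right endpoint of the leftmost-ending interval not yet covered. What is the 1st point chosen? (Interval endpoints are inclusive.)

Sorted: [2,3] [11,15] [15,16] [11,17] [16,18] [18,19] [19,20]
{[2,3]} hit by 3; {[11,15],[15,16],[11,17]} hit by 15; {[16,18],[18,19]} hit by 18; {[19,20]} hit by 20.
Points: 3, 15, 18, 20 (4 total).

3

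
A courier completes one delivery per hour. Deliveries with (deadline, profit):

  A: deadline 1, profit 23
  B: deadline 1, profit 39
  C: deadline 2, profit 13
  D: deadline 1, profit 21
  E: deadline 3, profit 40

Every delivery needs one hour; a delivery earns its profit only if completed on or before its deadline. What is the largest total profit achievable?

Profit order: E=40 B=39 A=23 D=21 C=13
Assign: E→slot 3, B→slot 1, A skipped, D skipped, C→slot 2.
Slots: [1:B] [2:C] [3:E]
Profit = 39 + 13 + 40 = 92

92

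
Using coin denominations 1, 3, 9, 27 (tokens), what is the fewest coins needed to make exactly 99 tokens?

5

99 − 3×27→18 − 2×9→0
Total coins = 3 + 2 = 5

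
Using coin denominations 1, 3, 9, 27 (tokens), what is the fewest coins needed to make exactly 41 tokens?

5

Use the largest denomination that fits, subtract, and repeat.
41 − 1×27→14 − 1×9→5 − 1×3→2 − 2×1→0
Total coins = 1 + 1 + 1 + 2 = 5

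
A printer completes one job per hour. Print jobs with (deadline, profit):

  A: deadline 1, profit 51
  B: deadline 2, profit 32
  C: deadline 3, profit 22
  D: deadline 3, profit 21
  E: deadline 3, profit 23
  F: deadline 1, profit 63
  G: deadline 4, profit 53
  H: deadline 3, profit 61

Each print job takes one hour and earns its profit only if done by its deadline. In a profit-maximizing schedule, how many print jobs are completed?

4

By profit: F(d1,63), H(d3,61), G(d4,53), A(d1,51), B(d2,32), E(d3,23), C(d3,22), D(d3,21)
F→slot 1; H→slot 3; G→slot 4; A skipped; B→slot 2; E skipped; C skipped; D skipped.
4 of 8 scheduled.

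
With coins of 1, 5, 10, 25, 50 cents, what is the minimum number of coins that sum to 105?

3

105 = 2×50 + 1×5
Total coins = 2 + 1 = 3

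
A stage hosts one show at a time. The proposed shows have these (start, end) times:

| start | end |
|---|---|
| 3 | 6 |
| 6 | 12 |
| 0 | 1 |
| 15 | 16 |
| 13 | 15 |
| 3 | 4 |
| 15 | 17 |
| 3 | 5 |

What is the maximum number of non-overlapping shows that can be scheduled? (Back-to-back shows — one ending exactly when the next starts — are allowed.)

5

Sort by end time and greedily take each interval whose start is ≥ the last chosen end.
Sorted by end: (0,1)  (3,4)  (3,5)  (3,6)  (6,12)  (13,15)  (15,16)  (15,17)
take (0,1); take (3,4); take (6,12); take (13,15); take (15,16).
Selected 5 shows.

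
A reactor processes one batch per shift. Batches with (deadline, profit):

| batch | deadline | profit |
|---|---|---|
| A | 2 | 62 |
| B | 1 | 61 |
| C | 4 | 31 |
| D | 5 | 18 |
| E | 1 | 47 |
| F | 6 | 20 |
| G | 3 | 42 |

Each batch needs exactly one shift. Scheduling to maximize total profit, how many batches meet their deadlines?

6

Sort by profit descending; place each in the latest free slot ≤ its deadline.
By profit: A(d2,62), B(d1,61), E(d1,47), G(d3,42), C(d4,31), F(d6,20), D(d5,18)
A→slot 2; B→slot 1; E skipped; G→slot 3; C→slot 4; F→slot 6; D→slot 5.
6 of 7 scheduled.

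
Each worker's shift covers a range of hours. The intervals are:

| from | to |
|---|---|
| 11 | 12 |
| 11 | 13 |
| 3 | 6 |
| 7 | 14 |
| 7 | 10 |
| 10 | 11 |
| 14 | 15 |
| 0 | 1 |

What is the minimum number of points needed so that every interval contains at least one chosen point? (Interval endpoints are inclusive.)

5

Process intervals by earliest right end; each time one isn't hit yet, stab at its right endpoint.
By right end: [0,1]  [3,6]  [7,10]  [10,11]  [11,12]  [11,13]  [7,14]  [14,15]
[0,1] uncovered → point at 1; [3,6] uncovered → point at 6; [7,10] uncovered → point at 10; [11,12] uncovered → point at 12; [14,15] uncovered → point at 15.
Points: 1, 6, 10, 12, 15 (5 total).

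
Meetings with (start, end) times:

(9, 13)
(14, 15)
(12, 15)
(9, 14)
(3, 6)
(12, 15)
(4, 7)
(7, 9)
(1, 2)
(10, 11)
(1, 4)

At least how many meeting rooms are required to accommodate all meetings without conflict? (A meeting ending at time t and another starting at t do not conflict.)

4

Events (time:±→running): 1:+→1 1:+→2 2:-→1 3:+→2 4:-→1 4:+→2 6:-→1 7:-→0 7:+→1 9:-→0 9:+→1 9:+→2 10:+→3 11:-→2 12:+→3 12:+→4 … peak 4.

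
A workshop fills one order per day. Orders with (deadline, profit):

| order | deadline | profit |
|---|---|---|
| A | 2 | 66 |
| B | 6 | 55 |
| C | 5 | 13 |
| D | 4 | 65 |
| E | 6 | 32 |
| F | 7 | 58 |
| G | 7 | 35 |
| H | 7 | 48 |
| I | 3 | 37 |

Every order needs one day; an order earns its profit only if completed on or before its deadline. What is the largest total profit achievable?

364

Profit order: A=66 D=65 F=58 B=55 H=48 I=37 G=35 E=32 C=13
Assign: A→slot 2, D→slot 4, F→slot 7, B→slot 6, H→slot 5, I→slot 3, G→slot 1, E skipped, C skipped.
Slots: [1:G] [2:A] [3:I] [4:D] [5:H] [6:B] [7:F]
Profit = 35 + 66 + 37 + 65 + 48 + 55 + 58 = 364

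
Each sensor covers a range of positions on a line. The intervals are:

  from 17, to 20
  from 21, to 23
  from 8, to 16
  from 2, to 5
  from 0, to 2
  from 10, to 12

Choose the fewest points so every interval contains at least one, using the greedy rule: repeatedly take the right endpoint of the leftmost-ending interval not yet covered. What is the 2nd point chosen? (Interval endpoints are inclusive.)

Sort by right endpoint; whenever an interval is uncovered, place a point at its right end.
Sorted: [0,2] [2,5] [10,12] [8,16] [17,20] [21,23]
{[0,2],[2,5]} hit by 2; {[10,12],[8,16]} hit by 12; {[17,20]} hit by 20; {[21,23]} hit by 23.
Points: 2, 12, 20, 23 (4 total).

12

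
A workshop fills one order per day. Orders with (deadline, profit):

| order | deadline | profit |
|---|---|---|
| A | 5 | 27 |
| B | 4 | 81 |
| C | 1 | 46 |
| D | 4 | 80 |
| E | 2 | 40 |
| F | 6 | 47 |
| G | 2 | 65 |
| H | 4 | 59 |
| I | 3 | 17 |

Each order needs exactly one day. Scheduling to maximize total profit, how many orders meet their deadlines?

6

By profit: B(d4,81), D(d4,80), G(d2,65), H(d4,59), F(d6,47), C(d1,46), E(d2,40), A(d5,27), I(d3,17)
B→slot 4; D→slot 3; G→slot 2; H→slot 1; F→slot 6; C skipped; E skipped; A→slot 5; I skipped.
6 of 9 scheduled.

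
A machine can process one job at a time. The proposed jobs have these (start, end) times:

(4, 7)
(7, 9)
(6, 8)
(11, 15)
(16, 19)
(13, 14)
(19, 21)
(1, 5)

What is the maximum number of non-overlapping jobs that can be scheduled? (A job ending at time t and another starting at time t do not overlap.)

5

Sorted by end: (1,5)  (4,7)  (6,8)  (7,9)  (13,14)  (11,15)  (16,19)  (19,21)
take (1,5); take (6,8); take (13,14); take (16,19); take (19,21).
Selected 5 jobs.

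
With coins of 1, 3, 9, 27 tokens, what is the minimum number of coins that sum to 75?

5

Greedy: take as many of the largest coin as possible, then repeat with the remainder.
75 − 2×27→21 − 2×9→3 − 1×3→0
Total coins = 2 + 2 + 1 = 5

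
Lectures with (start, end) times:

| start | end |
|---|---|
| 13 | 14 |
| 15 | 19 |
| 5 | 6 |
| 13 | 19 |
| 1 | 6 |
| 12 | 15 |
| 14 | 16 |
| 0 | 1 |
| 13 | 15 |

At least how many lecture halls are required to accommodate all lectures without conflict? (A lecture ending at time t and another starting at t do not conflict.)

4

starts: [0, 1, 5, 12, 13, 13, 13, 14, 15]
ends:   [1, 6, 6, 14, 15, 15, 16, 19, 19]
s0→1 e1→0 s1→1 s5→2 e6→1 e6→0 s12→1 s13→2 s13→3 s13→4  — peak 4.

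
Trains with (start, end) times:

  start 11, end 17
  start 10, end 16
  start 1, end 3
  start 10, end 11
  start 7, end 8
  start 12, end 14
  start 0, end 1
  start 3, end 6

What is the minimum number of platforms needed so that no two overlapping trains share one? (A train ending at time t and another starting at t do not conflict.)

The answer is the maximum number of intervals overlapping at any instant.
Events (time:±→running): 0:+→1 1:-→0 1:+→1 3:-→0 3:+→1 6:-→0 7:+→1 8:-→0 10:+→1 10:+→2 11:-→1 11:+→2 12:+→3 … peak 3.

3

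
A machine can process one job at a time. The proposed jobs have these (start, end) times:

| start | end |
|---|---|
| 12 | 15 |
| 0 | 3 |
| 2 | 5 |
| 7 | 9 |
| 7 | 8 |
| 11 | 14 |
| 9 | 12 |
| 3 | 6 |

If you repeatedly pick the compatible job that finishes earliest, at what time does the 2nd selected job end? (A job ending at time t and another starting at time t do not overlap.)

Greedy by earliest finish: after sorting by end time, pick each interval compatible with the last pick.
Sorted by end: (0,3)  (2,5)  (3,6)  (7,8)  (7,9)  (9,12)  (11,14)  (12,15)
take (0,3); skip (2,5); take (3,6); take (7,8); take (9,12); take (12,15).
Selected: (0,3) (3,6) (7,8) (9,12) (12,15)

6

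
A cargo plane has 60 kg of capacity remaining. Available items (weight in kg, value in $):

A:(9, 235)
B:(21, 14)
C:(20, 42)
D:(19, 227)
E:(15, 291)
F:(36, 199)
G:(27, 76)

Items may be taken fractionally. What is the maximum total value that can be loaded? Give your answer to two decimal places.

846.97

Greedy by value/weight ratio, highest first.
Order: A (235/9=26.11) > E (291/15=19.40) > D (227/19=11.95) > F (199/36=5.53) > G (76/27=2.81) > C (42/20=2.10) > B (14/21=0.67)
Fill: take A (9 @ 235) → take E (15 @ 291) → take D (19 @ 227) → take 17/36 of F → 93.97; 60/60 used.
Total value = 846.97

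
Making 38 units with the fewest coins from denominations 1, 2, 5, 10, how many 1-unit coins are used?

1

38 − 3×10→8 − 1×5→3 − 1×2→1 − 1×1→0
Count of 1: 1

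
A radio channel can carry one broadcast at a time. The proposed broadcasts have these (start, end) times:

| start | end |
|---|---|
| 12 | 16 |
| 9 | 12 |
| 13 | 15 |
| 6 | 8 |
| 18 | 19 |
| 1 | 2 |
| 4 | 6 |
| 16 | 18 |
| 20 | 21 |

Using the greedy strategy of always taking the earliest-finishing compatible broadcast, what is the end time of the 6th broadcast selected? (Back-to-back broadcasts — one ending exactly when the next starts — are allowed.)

Sorted by end: (1,2)  (4,6)  (6,8)  (9,12)  (13,15)  (12,16)  (16,18)  (18,19)  (20,21)
take (1,2); take (4,6); take (6,8); take (9,12); take (13,15); take (16,18); take (18,19); take (20,21).
Selected: (1,2) (4,6) (6,8) (9,12) (13,15) (16,18) (18,19) (20,21)

18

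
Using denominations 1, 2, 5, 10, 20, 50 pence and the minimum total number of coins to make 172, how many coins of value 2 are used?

Greedy: take as many of the largest coin as possible, then repeat with the remainder.
172 − 3×50→22 − 1×20→2 − 1×2→0
Count of 2: 1

1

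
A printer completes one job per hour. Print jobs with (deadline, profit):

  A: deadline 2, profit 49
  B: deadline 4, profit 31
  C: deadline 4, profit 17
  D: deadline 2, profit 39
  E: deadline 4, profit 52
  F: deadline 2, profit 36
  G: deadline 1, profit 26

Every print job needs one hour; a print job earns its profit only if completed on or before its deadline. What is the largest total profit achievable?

171

By profit: E(d4,52), A(d2,49), D(d2,39), F(d2,36), B(d4,31), G(d1,26), C(d4,17)
E→slot 4; A→slot 2; D→slot 1; F skipped; B→slot 3; G skipped; C skipped.
Profit = 39 + 49 + 31 + 52 = 171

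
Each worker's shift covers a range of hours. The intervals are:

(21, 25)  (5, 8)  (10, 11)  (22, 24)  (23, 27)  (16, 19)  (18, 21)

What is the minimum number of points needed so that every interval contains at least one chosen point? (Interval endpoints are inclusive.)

4

Process intervals by earliest right end; each time one isn't hit yet, stab at its right endpoint.
Sorted: [5,8] [10,11] [16,19] [18,21] [22,24] [21,25] [23,27]
{[5,8]} hit by 8; {[10,11]} hit by 11; {[16,19],[18,21]} hit by 19; {[22,24],[21,25],[23,27]} hit by 24.
Points: 8, 11, 19, 24 (4 total).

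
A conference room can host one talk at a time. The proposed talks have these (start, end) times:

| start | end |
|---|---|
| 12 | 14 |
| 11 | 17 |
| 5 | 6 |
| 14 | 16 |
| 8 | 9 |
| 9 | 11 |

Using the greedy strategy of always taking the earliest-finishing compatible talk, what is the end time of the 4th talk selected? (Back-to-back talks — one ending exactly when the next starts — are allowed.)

Order by finish time; keep every interval that doesn't clash with the previous kept one.
Sorted by end: (5,6)  (8,9)  (9,11)  (12,14)  (14,16)  (11,17)
take (5,6); take (8,9); take (9,11); take (12,14); take (14,16).
Selected: (5,6) (8,9) (9,11) (12,14) (14,16)

14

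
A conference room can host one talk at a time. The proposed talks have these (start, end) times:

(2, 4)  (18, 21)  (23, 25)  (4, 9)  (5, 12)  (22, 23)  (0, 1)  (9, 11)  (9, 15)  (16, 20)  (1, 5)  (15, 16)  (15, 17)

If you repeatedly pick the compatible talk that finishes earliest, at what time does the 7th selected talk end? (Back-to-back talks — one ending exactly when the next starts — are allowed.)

Greedy by earliest finish: after sorting by end time, pick each interval compatible with the last pick.
Sorted by end: (0,1)  (2,4)  (1,5)  (4,9)  (9,11)  (5,12)  (9,15)  (15,16)  (15,17)  (16,20)  (18,21)  (22,23)  (23,25)
take (0,1); take (2,4); take (4,9); take (9,11); skip (9,15); take (15,16); take (16,20); skip (18,21); take (22,23); take (23,25).
Selected: (0,1) (2,4) (4,9) (9,11) (15,16) (16,20) (22,23) (23,25)

23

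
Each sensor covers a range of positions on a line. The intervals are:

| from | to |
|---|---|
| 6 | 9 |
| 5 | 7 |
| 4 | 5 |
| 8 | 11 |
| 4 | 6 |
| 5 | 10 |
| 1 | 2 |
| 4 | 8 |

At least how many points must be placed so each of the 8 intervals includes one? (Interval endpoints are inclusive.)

Sort by right endpoint; whenever an interval is uncovered, place a point at its right end.
By right end: [1,2]  [4,5]  [4,6]  [5,7]  [4,8]  [6,9]  [5,10]  [8,11]
[1,2] uncovered → point at 2; [4,5] uncovered → point at 5; [6,9] uncovered → point at 9.
Points: 2, 5, 9 (3 total).

3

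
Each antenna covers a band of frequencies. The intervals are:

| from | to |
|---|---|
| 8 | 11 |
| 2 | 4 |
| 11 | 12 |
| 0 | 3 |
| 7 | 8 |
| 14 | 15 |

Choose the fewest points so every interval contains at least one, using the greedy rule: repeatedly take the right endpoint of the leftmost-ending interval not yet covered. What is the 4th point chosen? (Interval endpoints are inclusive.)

Sorted: [0,3] [2,4] [7,8] [8,11] [11,12] [14,15]
{[0,3],[2,4]} hit by 3; {[7,8],[8,11]} hit by 8; {[11,12]} hit by 12; {[14,15]} hit by 15.
Points: 3, 8, 12, 15 (4 total).

15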